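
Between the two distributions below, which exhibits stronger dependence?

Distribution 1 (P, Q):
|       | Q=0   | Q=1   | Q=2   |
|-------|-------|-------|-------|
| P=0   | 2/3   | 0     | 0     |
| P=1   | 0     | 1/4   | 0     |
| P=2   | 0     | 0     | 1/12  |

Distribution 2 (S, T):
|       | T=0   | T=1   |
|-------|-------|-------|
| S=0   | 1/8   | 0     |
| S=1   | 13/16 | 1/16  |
Distribution 1 (P, Q):
Marginal P(P) (row sums):
  P(P=0) = 2/3 + 0 + 0 = 2/3
  P(P=1) = 0 + 1/4 + 0 = 1/4
  P(P=2) = 0 + 0 + 1/12 = 1/12
Marginal P(Q) (column sums):
  P(Q=0) = 2/3 + 0 + 0 = 2/3
  P(Q=1) = 0 + 1/4 + 0 = 1/4
  P(Q=2) = 0 + 0 + 1/12 = 1/12

H(P) = -[(2/3)·log₂(2/3) + (1/4)·log₂(1/4) + (1/12)·log₂(1/12)]
  = 0.3900 + 0.5000 + 0.2987
  = 1.1887 bits
H(Q) = -[(2/3)·log₂(2/3) + (1/4)·log₂(1/4) + (1/12)·log₂(1/12)]
  = 0.3900 + 0.5000 + 0.2987
  = 1.1887 bits
H(P,Q) = -[(2/3)·log₂(2/3) + (1/4)·log₂(1/4) + (1/12)·log₂(1/12)]
  = 0.3900 + 0.5000 + 0.2987
  = 1.1887 bits

I(P;Q) = H(P) + H(Q) - H(P,Q)
  = 1.1887 + 1.1887 - 1.1887
  = 1.1887 bits

Distribution 2 (S, T):
Marginal P(S) (row sums):
  P(S=0) = 1/8 + 0 = 1/8
  P(S=1) = 13/16 + 1/16 = 7/8
Marginal P(T) (column sums):
  P(T=0) = 1/8 + 13/16 = 15/16
  P(T=1) = 0 + 1/16 = 1/16

H(S) = -[(1/8)·log₂(1/8) + (7/8)·log₂(7/8)]
  = 0.3750 + 0.1686
  = 0.5436 bits
H(T) = -[(15/16)·log₂(15/16) + (1/16)·log₂(1/16)]
  = 0.0873 + 0.2500
  = 0.3373 bits
H(S,T) = -[(1/8)·log₂(1/8) + (13/16)·log₂(13/16) + (1/16)·log₂(1/16)]
  = 0.3750 + 0.2434 + 0.2500
  = 0.8684 bits

I(S;T) = H(S) + H(T) - H(S,T)
  = 0.5436 + 0.3373 - 0.8684
  = 0.0125 bits

I(P;Q) = 1.1887 bits > I(S;T) = 0.0125 bits, so (P, Q) has the higher mutual information (stronger dependence).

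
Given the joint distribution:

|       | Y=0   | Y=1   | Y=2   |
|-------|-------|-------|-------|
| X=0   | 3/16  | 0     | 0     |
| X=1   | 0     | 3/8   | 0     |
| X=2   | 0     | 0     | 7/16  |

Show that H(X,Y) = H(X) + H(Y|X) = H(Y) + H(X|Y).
Marginal P(X) (row sums):
  P(X=0) = 3/16 + 0 + 0 = 3/16
  P(X=1) = 0 + 3/8 + 0 = 3/8
  P(X=2) = 0 + 0 + 7/16 = 7/16
Marginal P(Y) (column sums):
  P(Y=0) = 3/16 + 0 + 0 = 3/16
  P(Y=1) = 0 + 3/8 + 0 = 3/8
  P(Y=2) = 0 + 0 + 7/16 = 7/16

Decomposition 1: H(X) + H(Y|X)
H(X) = -[(3/16)·log₂(3/16) + (3/8)·log₂(3/8) + (7/16)·log₂(7/16)]
  = 0.4528 + 0.5306 + 0.5218
  = 1.5052 bits
H(Y|X) = -Σ P(X,Y)·log₂ P(Y|X), where P(Y|X) = P(X,Y) / P(X)
  (cells with P(X,Y) = 0 contribute 0)
  (X=0,Y=0): P(Y|X) = (3/16)/(3/16) = 1;  -(3/16)·log₂(1) = 0.0000
  (X=1,Y=1): P(Y|X) = (3/8)/(3/8) = 1;  -(3/8)·log₂(1) = 0.0000
  (X=2,Y=2): P(Y|X) = (7/16)/(7/16) = 1;  -(7/16)·log₂(1) = 0.0000
H(Y|X) = 0.0000 + 0.0000 + 0.0000
  = 0.0000 bits
H(X) + H(Y|X) = 1.5052 + 0.0000 = 1.5052 bits

Decomposition 2: H(Y) + H(X|Y)
H(Y) = -[(3/16)·log₂(3/16) + (3/8)·log₂(3/8) + (7/16)·log₂(7/16)]
  = 0.4528 + 0.5306 + 0.5218
  = 1.5052 bits
H(X|Y) = -Σ P(X,Y)·log₂ P(X|Y), where P(X|Y) = P(X,Y) / P(Y)
  (cells with P(X,Y) = 0 contribute 0)
  (X=0,Y=0): P(X|Y) = (3/16)/(3/16) = 1;  -(3/16)·log₂(1) = 0.0000
  (X=1,Y=1): P(X|Y) = (3/8)/(3/8) = 1;  -(3/8)·log₂(1) = 0.0000
  (X=2,Y=2): P(X|Y) = (7/16)/(7/16) = 1;  -(7/16)·log₂(1) = 0.0000
H(X|Y) = 0.0000 + 0.0000 + 0.0000
  = 0.0000 bits
H(Y) + H(X|Y) = 1.5052 + 0.0000 = 1.5052 bits

Direct computation of the joint entropy:
H(X,Y) = -[(3/16)·log₂(3/16) + (3/8)·log₂(3/8) + (7/16)·log₂(7/16)]
  = 0.4528 + 0.5306 + 0.5218
  = 1.5052 bits

All three agree: H(X,Y) = 1.5052 bits ✓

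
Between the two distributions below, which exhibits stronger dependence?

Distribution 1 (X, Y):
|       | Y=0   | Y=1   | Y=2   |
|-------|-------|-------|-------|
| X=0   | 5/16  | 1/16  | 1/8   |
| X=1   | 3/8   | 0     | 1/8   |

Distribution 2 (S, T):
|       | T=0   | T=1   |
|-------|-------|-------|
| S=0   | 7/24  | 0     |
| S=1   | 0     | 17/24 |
Distribution 1 (X, Y):
Marginal P(X) (row sums):
  P(X=0) = 5/16 + 1/16 + 1/8 = 1/2
  P(X=1) = 3/8 + 0 + 1/8 = 1/2
Marginal P(Y) (column sums):
  P(Y=0) = 5/16 + 3/8 = 11/16
  P(Y=1) = 1/16 + 0 = 1/16
  P(Y=2) = 1/8 + 1/8 = 1/4

H(X) = -[(1/2)·log₂(1/2) + (1/2)·log₂(1/2)]
  = 0.5000 + 0.5000
  = 1.0000 bits
H(Y) = -[(11/16)·log₂(11/16) + (1/16)·log₂(1/16) + (1/4)·log₂(1/4)]
  = 0.3716 + 0.2500 + 0.5000
  = 1.1216 bits
H(X,Y) = -[(5/16)·log₂(5/16) + (1/16)·log₂(1/16) + (1/8)·log₂(1/8) + (3/8)·log₂(3/8) + (1/8)·log₂(1/8)]
  = 0.5244 + 0.2500 + 0.3750 + 0.5306 + 0.3750
  = 2.0550 bits

I(X;Y) = H(X) + H(Y) - H(X,Y)
  = 1.0000 + 1.1216 - 2.0550
  = 0.0666 bits

Distribution 2 (S, T):
Marginal P(S) (row sums):
  P(S=0) = 7/24 + 0 = 7/24
  P(S=1) = 0 + 17/24 = 17/24
Marginal P(T) (column sums):
  P(T=0) = 7/24 + 0 = 7/24
  P(T=1) = 0 + 17/24 = 17/24

H(S) = -[(7/24)·log₂(7/24) + (17/24)·log₂(17/24)]
  = 0.5185 + 0.3524
  = 0.8709 bits
H(T) = -[(7/24)·log₂(7/24) + (17/24)·log₂(17/24)]
  = 0.5185 + 0.3524
  = 0.8709 bits
H(S,T) = -[(7/24)·log₂(7/24) + (17/24)·log₂(17/24)]
  = 0.5185 + 0.3524
  = 0.8709 bits

I(S;T) = H(S) + H(T) - H(S,T)
  = 0.8709 + 0.8709 - 0.8709
  = 0.8709 bits

I(S;T) = 0.8709 bits > I(X;Y) = 0.0666 bits, so (S, T) has the higher mutual information (stronger dependence).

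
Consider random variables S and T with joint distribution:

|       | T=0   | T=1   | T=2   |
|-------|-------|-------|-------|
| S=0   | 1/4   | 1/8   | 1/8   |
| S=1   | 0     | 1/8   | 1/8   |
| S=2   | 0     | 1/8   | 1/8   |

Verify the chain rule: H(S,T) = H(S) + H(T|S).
Left side:
H(S,T) = -[(1/4)·log₂(1/4) + (1/8)·log₂(1/8) + (1/8)·log₂(1/8) + (1/8)·log₂(1/8) + (1/8)·log₂(1/8) + (1/8)·log₂(1/8) + (1/8)·log₂(1/8)]
  = 0.5000 + 0.3750 + 0.3750 + 0.3750 + 0.3750 + 0.3750 + 0.3750
  = 2.7500 bits

Right side:
Marginal P(S) (row sums):
  P(S=0) = 1/4 + 1/8 + 1/8 = 1/2
  P(S=1) = 0 + 1/8 + 1/8 = 1/4
  P(S=2) = 0 + 1/8 + 1/8 = 1/4
H(S) = -[(1/2)·log₂(1/2) + (1/4)·log₂(1/4) + (1/4)·log₂(1/4)]
  = 0.5000 + 0.5000 + 0.5000
  = 1.5000 bits
H(T|S) = -Σ P(S,T)·log₂ P(T|S), where P(T|S) = P(S,T) / P(S)
  (cells with P(S,T) = 0 contribute 0)
  (S=0,T=0): P(T|S) = (1/4)/(1/2) = 1/2;  -(1/4)·log₂(1/2) = 0.2500
  (S=0,T=1): P(T|S) = (1/8)/(1/2) = 1/4;  -(1/8)·log₂(1/4) = 0.2500
  (S=0,T=2): P(T|S) = (1/8)/(1/2) = 1/4;  -(1/8)·log₂(1/4) = 0.2500
  (S=1,T=1): P(T|S) = (1/8)/(1/4) = 1/2;  -(1/8)·log₂(1/2) = 0.1250
  (S=1,T=2): P(T|S) = (1/8)/(1/4) = 1/2;  -(1/8)·log₂(1/2) = 0.1250
  (S=2,T=1): P(T|S) = (1/8)/(1/4) = 1/2;  -(1/8)·log₂(1/2) = 0.1250
  (S=2,T=2): P(T|S) = (1/8)/(1/4) = 1/2;  -(1/8)·log₂(1/2) = 0.1250
H(T|S) = 0.2500 + 0.2500 + 0.2500 + 0.1250 + 0.1250 + 0.1250 + 0.1250
  = 1.2500 bits
H(S) + H(T|S) = 1.5000 + 1.2500 = 2.7500 bits

Both sides equal 2.7500 bits, so the chain rule holds ✓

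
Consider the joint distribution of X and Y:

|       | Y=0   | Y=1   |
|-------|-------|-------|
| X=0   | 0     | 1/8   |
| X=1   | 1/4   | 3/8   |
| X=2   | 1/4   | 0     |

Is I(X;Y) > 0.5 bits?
Marginal P(X) (row sums):
  P(X=0) = 0 + 1/8 = 1/8
  P(X=1) = 1/4 + 3/8 = 5/8
  P(X=2) = 1/4 + 0 = 1/4
Marginal P(Y) (column sums):
  P(Y=0) = 0 + 1/4 + 1/4 = 1/2
  P(Y=1) = 1/8 + 3/8 + 0 = 1/2

H(X) = -[(1/8)·log₂(1/8) + (5/8)·log₂(5/8) + (1/4)·log₂(1/4)]
  = 0.3750 + 0.4238 + 0.5000
  = 1.2988 bits
H(Y) = -[(1/2)·log₂(1/2) + (1/2)·log₂(1/2)]
  = 0.5000 + 0.5000
  = 1.0000 bits
H(X,Y) = -[(1/8)·log₂(1/8) + (1/4)·log₂(1/4) + (3/8)·log₂(3/8) + (1/4)·log₂(1/4)]
  = 0.3750 + 0.5000 + 0.5306 + 0.5000
  = 1.9056 bits

I(X;Y) = H(X) + H(Y) - H(X,Y)
  = 1.2988 + 1.0000 - 1.9056
  = 0.3932 bits

No. I(X;Y) = 0.3932 bits, which is ≤ 0.5 bits.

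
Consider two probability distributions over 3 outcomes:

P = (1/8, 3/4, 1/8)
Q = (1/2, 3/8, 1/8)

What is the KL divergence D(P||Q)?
D(P||Q) = Σ P(i) log₂(P(i)/Q(i))
  i=0: (1/8) × log₂((1/8)/(1/2)) = (1/8) × log₂(1/4) = -0.2500
  i=1: (3/4) × log₂((3/4)/(3/8)) = (3/4) × log₂(2) = 0.7500
  i=2: (1/8) × log₂((1/8)/(1/8)) = (1/8) × log₂(1) = 0.0000
D(P||Q) = -0.2500 + 0.7500 + 0.0000
  = 0.5000 bits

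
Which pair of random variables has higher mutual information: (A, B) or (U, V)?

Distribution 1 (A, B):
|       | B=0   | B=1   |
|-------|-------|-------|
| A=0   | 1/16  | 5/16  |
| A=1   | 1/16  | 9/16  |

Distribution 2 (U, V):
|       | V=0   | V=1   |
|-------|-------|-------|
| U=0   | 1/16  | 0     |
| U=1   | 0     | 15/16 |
Distribution 1 (A, B):
Marginal P(A) (row sums):
  P(A=0) = 1/16 + 5/16 = 3/8
  P(A=1) = 1/16 + 9/16 = 5/8
Marginal P(B) (column sums):
  P(B=0) = 1/16 + 1/16 = 1/8
  P(B=1) = 5/16 + 9/16 = 7/8

H(A) = -[(3/8)·log₂(3/8) + (5/8)·log₂(5/8)]
  = 0.5306 + 0.4238
  = 0.9544 bits
H(B) = -[(1/8)·log₂(1/8) + (7/8)·log₂(7/8)]
  = 0.3750 + 0.1686
  = 0.5436 bits
H(A,B) = -[(1/16)·log₂(1/16) + (5/16)·log₂(5/16) + (1/16)·log₂(1/16) + (9/16)·log₂(9/16)]
  = 0.2500 + 0.5244 + 0.2500 + 0.4669
  = 1.4913 bits

I(A;B) = H(A) + H(B) - H(A,B)
  = 0.9544 + 0.5436 - 1.4913
  = 0.0067 bits

Distribution 2 (U, V):
Marginal P(U) (row sums):
  P(U=0) = 1/16 + 0 = 1/16
  P(U=1) = 0 + 15/16 = 15/16
Marginal P(V) (column sums):
  P(V=0) = 1/16 + 0 = 1/16
  P(V=1) = 0 + 15/16 = 15/16

H(U) = -[(1/16)·log₂(1/16) + (15/16)·log₂(15/16)]
  = 0.2500 + 0.0873
  = 0.3373 bits
H(V) = -[(1/16)·log₂(1/16) + (15/16)·log₂(15/16)]
  = 0.2500 + 0.0873
  = 0.3373 bits
H(U,V) = -[(1/16)·log₂(1/16) + (15/16)·log₂(15/16)]
  = 0.2500 + 0.0873
  = 0.3373 bits

I(U;V) = H(U) + H(V) - H(U,V)
  = 0.3373 + 0.3373 - 0.3373
  = 0.3373 bits

I(U;V) = 0.3373 bits > I(A;B) = 0.0067 bits, so (U, V) has the higher mutual information (stronger dependence).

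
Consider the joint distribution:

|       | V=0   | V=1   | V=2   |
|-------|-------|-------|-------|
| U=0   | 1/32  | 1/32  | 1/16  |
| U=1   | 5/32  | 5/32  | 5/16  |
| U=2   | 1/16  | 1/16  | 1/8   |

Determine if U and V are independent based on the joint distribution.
Marginal P(U) (row sums):
  P(U=0) = 1/32 + 1/32 + 1/16 = 1/8
  P(U=1) = 5/32 + 5/32 + 5/16 = 5/8
  P(U=2) = 1/16 + 1/16 + 1/8 = 1/4
Marginal P(V) (column sums):
  P(V=0) = 1/32 + 5/32 + 1/16 = 1/4
  P(V=1) = 1/32 + 5/32 + 1/16 = 1/4
  P(V=2) = 1/16 + 5/16 + 1/8 = 1/2

U and V are independent iff P(U=i,V=j) = P(U=i)·P(V=j) for every cell.
  P(U=0)·P(V=0) = 1/8 × 1/4 = 1/32 = P(U=0,V=0) ✓
  P(U=0)·P(V=1) = 1/8 × 1/4 = 1/32 = P(U=0,V=1) ✓
  P(U=0)·P(V=2) = 1/8 × 1/2 = 1/16 = P(U=0,V=2) ✓
  P(U=1)·P(V=0) = 5/8 × 1/4 = 5/32 = P(U=1,V=0) ✓
  P(U=1)·P(V=1) = 5/8 × 1/4 = 5/32 = P(U=1,V=1) ✓
  P(U=1)·P(V=2) = 5/8 × 1/2 = 5/16 = P(U=1,V=2) ✓
  P(U=2)·P(V=0) = 1/4 × 1/4 = 1/16 = P(U=2,V=0) ✓
  P(U=2)·P(V=1) = 1/4 × 1/4 = 1/16 = P(U=2,V=1) ✓
  P(U=2)·P(V=2) = 1/4 × 1/2 = 1/8 = P(U=2,V=2) ✓

Yes, U and V are independent: every cell factors, so I(U;V) = 0 bits.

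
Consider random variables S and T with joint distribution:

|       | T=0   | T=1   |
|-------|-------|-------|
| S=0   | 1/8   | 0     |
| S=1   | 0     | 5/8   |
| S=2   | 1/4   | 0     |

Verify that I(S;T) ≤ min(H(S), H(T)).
Marginal P(S) (row sums):
  P(S=0) = 1/8 + 0 = 1/8
  P(S=1) = 0 + 5/8 = 5/8
  P(S=2) = 1/4 + 0 = 1/4
Marginal P(T) (column sums):
  P(T=0) = 1/8 + 0 + 1/4 = 3/8
  P(T=1) = 0 + 5/8 + 0 = 5/8

H(S) = -[(1/8)·log₂(1/8) + (5/8)·log₂(5/8) + (1/4)·log₂(1/4)]
  = 0.3750 + 0.4238 + 0.5000
  = 1.2988 bits
H(T) = -[(3/8)·log₂(3/8) + (5/8)·log₂(5/8)]
  = 0.5306 + 0.4238
  = 0.9544 bits
H(S,T) = -[(1/8)·log₂(1/8) + (5/8)·log₂(5/8) + (1/4)·log₂(1/4)]
  = 0.3750 + 0.4238 + 0.5000
  = 1.2988 bits

I(S;T) = H(S) + H(T) - H(S,T)
  = 1.2988 + 0.9544 - 1.2988
  = 0.9544 bits

min(H(S), H(T)) = min(1.2988, 0.9544) = 0.9544 bits
Since 0.9544 ≤ 0.9544, the bound is satisfied ✓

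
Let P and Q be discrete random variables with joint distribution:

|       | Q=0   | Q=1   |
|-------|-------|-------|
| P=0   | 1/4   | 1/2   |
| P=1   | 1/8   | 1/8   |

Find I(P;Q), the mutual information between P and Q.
Marginal P(P) (row sums):
  P(P=0) = 1/4 + 1/2 = 3/4
  P(P=1) = 1/8 + 1/8 = 1/4
Marginal P(Q) (column sums):
  P(Q=0) = 1/4 + 1/8 = 3/8
  P(Q=1) = 1/2 + 1/8 = 5/8

H(P) = -[(3/4)·log₂(3/4) + (1/4)·log₂(1/4)]
  = 0.3113 + 0.5000
  = 0.8113 bits
H(Q) = -[(3/8)·log₂(3/8) + (5/8)·log₂(5/8)]
  = 0.5306 + 0.4238
  = 0.9544 bits
H(P,Q) = -[(1/4)·log₂(1/4) + (1/2)·log₂(1/2) + (1/8)·log₂(1/8) + (1/8)·log₂(1/8)]
  = 0.5000 + 0.5000 + 0.3750 + 0.3750
  = 1.7500 bits

I(P;Q) = H(P) + H(Q) - H(P,Q)
  = 0.8113 + 0.9544 - 1.7500
  = 0.0157 bits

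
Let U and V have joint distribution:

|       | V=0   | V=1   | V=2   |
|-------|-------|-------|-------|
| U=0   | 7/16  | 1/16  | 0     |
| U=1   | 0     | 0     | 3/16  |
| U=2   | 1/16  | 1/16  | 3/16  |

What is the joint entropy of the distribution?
H(U,V) = -Σ P(U,V) log₂ P(U,V), summed over the non-zero cells:
H(U,V) = -[(7/16)·log₂(7/16) + (1/16)·log₂(1/16) + (3/16)·log₂(3/16) + (1/16)·log₂(1/16) + (1/16)·log₂(1/16) + (3/16)·log₂(3/16)]
  = 0.5218 + 0.2500 + 0.4528 + 0.2500 + 0.2500 + 0.4528
  = 2.1774 bits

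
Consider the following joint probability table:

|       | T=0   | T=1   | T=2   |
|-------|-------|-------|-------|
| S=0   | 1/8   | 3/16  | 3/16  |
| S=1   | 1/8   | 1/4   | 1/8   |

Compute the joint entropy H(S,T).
H(S,T) = -Σ P(S,T) log₂ P(S,T), summed over the non-zero cells:
H(S,T) = -[(1/8)·log₂(1/8) + (3/16)·log₂(3/16) + (3/16)·log₂(3/16) + (1/8)·log₂(1/8) + (1/4)·log₂(1/4) + (1/8)·log₂(1/8)]
  = 0.3750 + 0.4528 + 0.4528 + 0.3750 + 0.5000 + 0.3750
  = 2.5306 bits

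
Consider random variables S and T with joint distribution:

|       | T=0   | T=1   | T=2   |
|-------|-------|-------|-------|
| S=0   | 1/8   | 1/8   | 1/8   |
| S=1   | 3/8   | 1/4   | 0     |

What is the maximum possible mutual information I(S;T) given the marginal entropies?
The upper bound on mutual information is I(S;T) ≤ min(H(S), H(T)).

Marginal P(S) (row sums):
  P(S=0) = 1/8 + 1/8 + 1/8 = 3/8
  P(S=1) = 3/8 + 1/4 + 0 = 5/8
Marginal P(T) (column sums):
  P(T=0) = 1/8 + 3/8 = 1/2
  P(T=1) = 1/8 + 1/4 = 3/8
  P(T=2) = 1/8 + 0 = 1/8

H(S) = -[(3/8)·log₂(3/8) + (5/8)·log₂(5/8)]
  = 0.5306 + 0.4238
  = 0.9544 bits
H(T) = -[(1/2)·log₂(1/2) + (3/8)·log₂(3/8) + (1/8)·log₂(1/8)]
  = 0.5000 + 0.5306 + 0.3750
  = 1.4056 bits

Maximum possible I(S;T) = min(0.9544, 1.4056) = 0.9544 bits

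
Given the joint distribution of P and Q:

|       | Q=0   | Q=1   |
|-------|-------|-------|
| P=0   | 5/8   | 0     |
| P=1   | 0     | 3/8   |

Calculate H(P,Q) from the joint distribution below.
H(P,Q) = -Σ P(P,Q) log₂ P(P,Q), summed over the non-zero cells:
H(P,Q) = -[(5/8)·log₂(5/8) + (3/8)·log₂(3/8)]
  = 0.4238 + 0.5306
  = 0.9544 bits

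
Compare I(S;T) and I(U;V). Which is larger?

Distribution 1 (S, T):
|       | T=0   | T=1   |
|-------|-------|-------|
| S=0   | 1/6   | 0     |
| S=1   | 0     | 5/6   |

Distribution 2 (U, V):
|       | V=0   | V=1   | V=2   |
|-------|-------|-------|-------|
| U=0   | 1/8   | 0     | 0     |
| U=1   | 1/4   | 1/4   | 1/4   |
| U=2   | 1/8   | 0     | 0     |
Distribution 1 (S, T):
Marginal P(S) (row sums):
  P(S=0) = 1/6 + 0 = 1/6
  P(S=1) = 0 + 5/6 = 5/6
Marginal P(T) (column sums):
  P(T=0) = 1/6 + 0 = 1/6
  P(T=1) = 0 + 5/6 = 5/6

H(S) = -[(1/6)·log₂(1/6) + (5/6)·log₂(5/6)]
  = 0.4308 + 0.2192
  = 0.6500 bits
H(T) = -[(1/6)·log₂(1/6) + (5/6)·log₂(5/6)]
  = 0.4308 + 0.2192
  = 0.6500 bits
H(S,T) = -[(1/6)·log₂(1/6) + (5/6)·log₂(5/6)]
  = 0.4308 + 0.2192
  = 0.6500 bits

I(S;T) = H(S) + H(T) - H(S,T)
  = 0.6500 + 0.6500 - 0.6500
  = 0.6500 bits

Distribution 2 (U, V):
Marginal P(U) (row sums):
  P(U=0) = 1/8 + 0 + 0 = 1/8
  P(U=1) = 1/4 + 1/4 + 1/4 = 3/4
  P(U=2) = 1/8 + 0 + 0 = 1/8
Marginal P(V) (column sums):
  P(V=0) = 1/8 + 1/4 + 1/8 = 1/2
  P(V=1) = 0 + 1/4 + 0 = 1/4
  P(V=2) = 0 + 1/4 + 0 = 1/4

H(U) = -[(1/8)·log₂(1/8) + (3/4)·log₂(3/4) + (1/8)·log₂(1/8)]
  = 0.3750 + 0.3113 + 0.3750
  = 1.0613 bits
H(V) = -[(1/2)·log₂(1/2) + (1/4)·log₂(1/4) + (1/4)·log₂(1/4)]
  = 0.5000 + 0.5000 + 0.5000
  = 1.5000 bits
H(U,V) = -[(1/8)·log₂(1/8) + (1/4)·log₂(1/4) + (1/4)·log₂(1/4) + (1/4)·log₂(1/4) + (1/8)·log₂(1/8)]
  = 0.3750 + 0.5000 + 0.5000 + 0.5000 + 0.3750
  = 2.2500 bits

I(U;V) = H(U) + H(V) - H(U,V)
  = 1.0613 + 1.5000 - 2.2500
  = 0.3113 bits

I(S;T) = 0.6500 bits > I(U;V) = 0.3113 bits, so (S, T) has the higher mutual information (stronger dependence).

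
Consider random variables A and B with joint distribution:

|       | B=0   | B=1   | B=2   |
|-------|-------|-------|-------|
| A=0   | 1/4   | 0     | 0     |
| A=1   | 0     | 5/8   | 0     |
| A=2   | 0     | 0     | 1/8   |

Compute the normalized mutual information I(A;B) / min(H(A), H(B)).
Marginal P(A) (row sums):
  P(A=0) = 1/4 + 0 + 0 = 1/4
  P(A=1) = 0 + 5/8 + 0 = 5/8
  P(A=2) = 0 + 0 + 1/8 = 1/8
Marginal P(B) (column sums):
  P(B=0) = 1/4 + 0 + 0 = 1/4
  P(B=1) = 0 + 5/8 + 0 = 5/8
  P(B=2) = 0 + 0 + 1/8 = 1/8

H(A) = -[(1/4)·log₂(1/4) + (5/8)·log₂(5/8) + (1/8)·log₂(1/8)]
  = 0.5000 + 0.4238 + 0.3750
  = 1.2988 bits
H(B) = -[(1/4)·log₂(1/4) + (5/8)·log₂(5/8) + (1/8)·log₂(1/8)]
  = 0.5000 + 0.4238 + 0.3750
  = 1.2988 bits
H(A,B) = -[(1/4)·log₂(1/4) + (5/8)·log₂(5/8) + (1/8)·log₂(1/8)]
  = 0.5000 + 0.4238 + 0.3750
  = 1.2988 bits

I(A;B) = H(A) + H(B) - H(A,B)
  = 1.2988 + 1.2988 - 1.2988
  = 1.2988 bits

min(H(A), H(B)) = min(1.2988, 1.2988) = 1.2988 bits
Normalized MI = 1.2988 / 1.2988 = 1.0000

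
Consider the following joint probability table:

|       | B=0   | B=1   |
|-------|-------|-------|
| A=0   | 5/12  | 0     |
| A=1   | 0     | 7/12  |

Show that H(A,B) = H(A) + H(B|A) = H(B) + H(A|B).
Marginal P(A) (row sums):
  P(A=0) = 5/12 + 0 = 5/12
  P(A=1) = 0 + 7/12 = 7/12
Marginal P(B) (column sums):
  P(B=0) = 5/12 + 0 = 5/12
  P(B=1) = 0 + 7/12 = 7/12

Decomposition 1: H(A) + H(B|A)
H(A) = -[(5/12)·log₂(5/12) + (7/12)·log₂(7/12)]
  = 0.5263 + 0.4536
  = 0.9799 bits
H(B|A) = -Σ P(A,B)·log₂ P(B|A), where P(B|A) = P(A,B) / P(A)
  (cells with P(A,B) = 0 contribute 0)
  (A=0,B=0): P(B|A) = (5/12)/(5/12) = 1;  -(5/12)·log₂(1) = 0.0000
  (A=1,B=1): P(B|A) = (7/12)/(7/12) = 1;  -(7/12)·log₂(1) = 0.0000
H(B|A) = 0.0000 + 0.0000
  = 0.0000 bits
H(A) + H(B|A) = 0.9799 + 0.0000 = 0.9799 bits

Decomposition 2: H(B) + H(A|B)
H(B) = -[(5/12)·log₂(5/12) + (7/12)·log₂(7/12)]
  = 0.5263 + 0.4536
  = 0.9799 bits
H(A|B) = -Σ P(A,B)·log₂ P(A|B), where P(A|B) = P(A,B) / P(B)
  (cells with P(A,B) = 0 contribute 0)
  (A=0,B=0): P(A|B) = (5/12)/(5/12) = 1;  -(5/12)·log₂(1) = 0.0000
  (A=1,B=1): P(A|B) = (7/12)/(7/12) = 1;  -(7/12)·log₂(1) = 0.0000
H(A|B) = 0.0000 + 0.0000
  = 0.0000 bits
H(B) + H(A|B) = 0.9799 + 0.0000 = 0.9799 bits

Direct computation of the joint entropy:
H(A,B) = -[(5/12)·log₂(5/12) + (7/12)·log₂(7/12)]
  = 0.5263 + 0.4536
  = 0.9799 bits

All three agree: H(A,B) = 0.9799 bits ✓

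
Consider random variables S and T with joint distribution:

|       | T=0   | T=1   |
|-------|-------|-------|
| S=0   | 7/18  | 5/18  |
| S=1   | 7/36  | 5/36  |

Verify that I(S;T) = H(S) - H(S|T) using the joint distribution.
Left side, from I(S;T) = H(S) + H(T) - H(S,T):
Marginal P(S) (row sums):
  P(S=0) = 7/18 + 5/18 = 2/3
  P(S=1) = 7/36 + 5/36 = 1/3
Marginal P(T) (column sums):
  P(T=0) = 7/18 + 7/36 = 7/12
  P(T=1) = 5/18 + 5/36 = 5/12

H(S) = -[(2/3)·log₂(2/3) + (1/3)·log₂(1/3)]
  = 0.3900 + 0.5283
  = 0.9183 bits
H(T) = -[(7/12)·log₂(7/12) + (5/12)·log₂(5/12)]
  = 0.4536 + 0.5263
  = 0.9799 bits
H(S,T) = -[(7/18)·log₂(7/18) + (5/18)·log₂(5/18) + (7/36)·log₂(7/36) + (5/36)·log₂(5/36)]
  = 0.5299 + 0.5133 + 0.4594 + 0.3956
  = 1.8982 bits

I(S;T) = H(S) + H(T) - H(S,T)
  = 0.9183 + 0.9799 - 1.8982
  = 0.0000 bits

Right side, with H(S|T) computed directly from the conditional probabilities:
H(S|T) = -Σ P(S,T)·log₂ P(S|T), where P(S|T) = P(S,T) / P(T)
  (S=0,T=0): P(S|T) = (7/18)/(7/12) = 2/3;  -(7/18)·log₂(2/3) = 0.2275
  (S=0,T=1): P(S|T) = (5/18)/(5/12) = 2/3;  -(5/18)·log₂(2/3) = 0.1625
  (S=1,T=0): P(S|T) = (7/36)/(7/12) = 1/3;  -(7/36)·log₂(1/3) = 0.3082
  (S=1,T=1): P(S|T) = (5/36)/(5/12) = 1/3;  -(5/36)·log₂(1/3) = 0.2201
H(S|T) = 0.2275 + 0.1625 + 0.3082 + 0.2201
  = 0.9183 bits
H(S) - H(S|T) = 0.9183 - 0.9183 = 0.0000 bits

Both sides equal 0.0000 bits, so I(S;T) = H(S) - H(S|T) ✓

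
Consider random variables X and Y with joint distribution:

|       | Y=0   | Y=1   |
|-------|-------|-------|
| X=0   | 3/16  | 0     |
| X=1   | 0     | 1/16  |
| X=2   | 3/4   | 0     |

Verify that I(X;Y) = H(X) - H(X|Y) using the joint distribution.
Left side, from I(X;Y) = H(X) + H(Y) - H(X,Y):
Marginal P(X) (row sums):
  P(X=0) = 3/16 + 0 = 3/16
  P(X=1) = 0 + 1/16 = 1/16
  P(X=2) = 3/4 + 0 = 3/4
Marginal P(Y) (column sums):
  P(Y=0) = 3/16 + 0 + 3/4 = 15/16
  P(Y=1) = 0 + 1/16 + 0 = 1/16

H(X) = -[(3/16)·log₂(3/16) + (1/16)·log₂(1/16) + (3/4)·log₂(3/4)]
  = 0.4528 + 0.2500 + 0.3113
  = 1.0141 bits
H(Y) = -[(15/16)·log₂(15/16) + (1/16)·log₂(1/16)]
  = 0.0873 + 0.2500
  = 0.3373 bits
H(X,Y) = -[(3/16)·log₂(3/16) + (1/16)·log₂(1/16) + (3/4)·log₂(3/4)]
  = 0.4528 + 0.2500 + 0.3113
  = 1.0141 bits

I(X;Y) = H(X) + H(Y) - H(X,Y)
  = 1.0141 + 0.3373 - 1.0141
  = 0.3373 bits

Right side, with H(X|Y) computed directly from the conditional probabilities:
H(X|Y) = -Σ P(X,Y)·log₂ P(X|Y), where P(X|Y) = P(X,Y) / P(Y)
  (cells with P(X,Y) = 0 contribute 0)
  (X=0,Y=0): P(X|Y) = (3/16)/(15/16) = 1/5;  -(3/16)·log₂(1/5) = 0.4354
  (X=1,Y=1): P(X|Y) = (1/16)/(1/16) = 1;  -(1/16)·log₂(1) = 0.0000
  (X=2,Y=0): P(X|Y) = (3/4)/(15/16) = 4/5;  -(3/4)·log₂(4/5) = 0.2414
H(X|Y) = 0.4354 + 0.0000 + 0.2414
  = 0.6768 bits
H(X) - H(X|Y) = 1.0141 - 0.6768 = 0.3373 bits

Both sides equal 0.3373 bits, so I(X;Y) = H(X) - H(X|Y) ✓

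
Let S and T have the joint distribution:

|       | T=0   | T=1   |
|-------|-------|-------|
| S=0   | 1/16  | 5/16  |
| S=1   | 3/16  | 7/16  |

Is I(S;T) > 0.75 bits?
Marginal P(S) (row sums):
  P(S=0) = 1/16 + 5/16 = 3/8
  P(S=1) = 3/16 + 7/16 = 5/8
Marginal P(T) (column sums):
  P(T=0) = 1/16 + 3/16 = 1/4
  P(T=1) = 5/16 + 7/16 = 3/4

H(S) = -[(3/8)·log₂(3/8) + (5/8)·log₂(5/8)]
  = 0.5306 + 0.4238
  = 0.9544 bits
H(T) = -[(1/4)·log₂(1/4) + (3/4)·log₂(3/4)]
  = 0.5000 + 0.3113
  = 0.8113 bits
H(S,T) = -[(1/16)·log₂(1/16) + (5/16)·log₂(5/16) + (3/16)·log₂(3/16) + (7/16)·log₂(7/16)]
  = 0.2500 + 0.5244 + 0.4528 + 0.5218
  = 1.7490 bits

I(S;T) = H(S) + H(T) - H(S,T)
  = 0.9544 + 0.8113 - 1.7490
  = 0.0167 bits

No. I(S;T) = 0.0167 bits, which is ≤ 0.75 bits.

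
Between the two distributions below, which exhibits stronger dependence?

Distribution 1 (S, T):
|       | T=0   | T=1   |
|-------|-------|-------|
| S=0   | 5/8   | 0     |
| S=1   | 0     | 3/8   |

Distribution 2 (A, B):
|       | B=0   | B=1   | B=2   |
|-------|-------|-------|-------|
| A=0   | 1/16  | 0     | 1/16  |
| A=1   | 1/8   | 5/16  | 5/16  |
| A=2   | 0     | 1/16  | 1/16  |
Distribution 1 (S, T):
Marginal P(S) (row sums):
  P(S=0) = 5/8 + 0 = 5/8
  P(S=1) = 0 + 3/8 = 3/8
Marginal P(T) (column sums):
  P(T=0) = 5/8 + 0 = 5/8
  P(T=1) = 0 + 3/8 = 3/8

H(S) = -[(5/8)·log₂(5/8) + (3/8)·log₂(3/8)]
  = 0.4238 + 0.5306
  = 0.9544 bits
H(T) = -[(5/8)·log₂(5/8) + (3/8)·log₂(3/8)]
  = 0.4238 + 0.5306
  = 0.9544 bits
H(S,T) = -[(5/8)·log₂(5/8) + (3/8)·log₂(3/8)]
  = 0.4238 + 0.5306
  = 0.9544 bits

I(S;T) = H(S) + H(T) - H(S,T)
  = 0.9544 + 0.9544 - 0.9544
  = 0.9544 bits

Distribution 2 (A, B):
Marginal P(A) (row sums):
  P(A=0) = 1/16 + 0 + 1/16 = 1/8
  P(A=1) = 1/8 + 5/16 + 5/16 = 3/4
  P(A=2) = 0 + 1/16 + 1/16 = 1/8
Marginal P(B) (column sums):
  P(B=0) = 1/16 + 1/8 + 0 = 3/16
  P(B=1) = 0 + 5/16 + 1/16 = 3/8
  P(B=2) = 1/16 + 5/16 + 1/16 = 7/16

H(A) = -[(1/8)·log₂(1/8) + (3/4)·log₂(3/4) + (1/8)·log₂(1/8)]
  = 0.3750 + 0.3113 + 0.3750
  = 1.0613 bits
H(B) = -[(3/16)·log₂(3/16) + (3/8)·log₂(3/8) + (7/16)·log₂(7/16)]
  = 0.4528 + 0.5306 + 0.5218
  = 1.5052 bits
H(A,B) = -[(1/16)·log₂(1/16) + (1/16)·log₂(1/16) + (1/8)·log₂(1/8) + (5/16)·log₂(5/16) + (5/16)·log₂(5/16) + (1/16)·log₂(1/16) + (1/16)·log₂(1/16)]
  = 0.2500 + 0.2500 + 0.3750 + 0.5244 + 0.5244 + 0.2500 + 0.2500
  = 2.4238 bits

I(A;B) = H(A) + H(B) - H(A,B)
  = 1.0613 + 1.5052 - 2.4238
  = 0.1427 bits

I(S;T) = 0.9544 bits > I(A;B) = 0.1427 bits, so (S, T) has the higher mutual information (stronger dependence).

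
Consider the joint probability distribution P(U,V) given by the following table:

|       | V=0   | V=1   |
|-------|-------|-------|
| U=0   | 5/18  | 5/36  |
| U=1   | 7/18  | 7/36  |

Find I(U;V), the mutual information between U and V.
Marginal P(U) (row sums):
  P(U=0) = 5/18 + 5/36 = 5/12
  P(U=1) = 7/18 + 7/36 = 7/12
Marginal P(V) (column sums):
  P(V=0) = 5/18 + 7/18 = 2/3
  P(V=1) = 5/36 + 7/36 = 1/3

H(U) = -[(5/12)·log₂(5/12) + (7/12)·log₂(7/12)]
  = 0.5263 + 0.4536
  = 0.9799 bits
H(V) = -[(2/3)·log₂(2/3) + (1/3)·log₂(1/3)]
  = 0.3900 + 0.5283
  = 0.9183 bits
H(U,V) = -[(5/18)·log₂(5/18) + (5/36)·log₂(5/36) + (7/18)·log₂(7/18) + (7/36)·log₂(7/36)]
  = 0.5133 + 0.3956 + 0.5299 + 0.4594
  = 1.8982 bits

I(U;V) = H(U) + H(V) - H(U,V)
  = 0.9799 + 0.9183 - 1.8982
  = 0.0000 bits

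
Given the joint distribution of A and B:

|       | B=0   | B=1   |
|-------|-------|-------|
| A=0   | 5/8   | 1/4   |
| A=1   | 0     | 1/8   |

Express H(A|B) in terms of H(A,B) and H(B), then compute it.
H(A|B) = H(A,B) - H(B)

Marginal P(B) (column sums):
  P(B=0) = 5/8 + 0 = 5/8
  P(B=1) = 1/4 + 1/8 = 3/8

H(A,B) = -[(5/8)·log₂(5/8) + (1/4)·log₂(1/4) + (1/8)·log₂(1/8)]
  = 0.4238 + 0.5000 + 0.3750
  = 1.2988 bits
H(B) = -[(5/8)·log₂(5/8) + (3/8)·log₂(3/8)]
  = 0.4238 + 0.5306
  = 0.9544 bits

H(A|B) = 1.2988 - 0.9544 = 0.3444 bits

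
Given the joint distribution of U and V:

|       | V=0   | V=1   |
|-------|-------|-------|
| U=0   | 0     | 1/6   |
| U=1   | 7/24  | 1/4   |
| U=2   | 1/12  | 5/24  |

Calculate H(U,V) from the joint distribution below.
H(U,V) = -Σ P(U,V) log₂ P(U,V), summed over the non-zero cells:
H(U,V) = -[(1/6)·log₂(1/6) + (7/24)·log₂(7/24) + (1/4)·log₂(1/4) + (1/12)·log₂(1/12) + (5/24)·log₂(5/24)]
  = 0.4308 + 0.5185 + 0.5000 + 0.2987 + 0.4715
  = 2.2195 bits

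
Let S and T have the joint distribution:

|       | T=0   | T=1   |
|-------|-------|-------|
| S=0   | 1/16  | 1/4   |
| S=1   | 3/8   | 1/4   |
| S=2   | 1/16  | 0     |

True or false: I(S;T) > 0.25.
Marginal P(S) (row sums):
  P(S=0) = 1/16 + 1/4 = 5/16
  P(S=1) = 3/8 + 1/4 = 5/8
  P(S=2) = 1/16 + 0 = 1/16
Marginal P(T) (column sums):
  P(T=0) = 1/16 + 3/8 + 1/16 = 1/2
  P(T=1) = 1/4 + 1/4 + 0 = 1/2

H(S) = -[(5/16)·log₂(5/16) + (5/8)·log₂(5/8) + (1/16)·log₂(1/16)]
  = 0.5244 + 0.4238 + 0.2500
  = 1.1982 bits
H(T) = -[(1/2)·log₂(1/2) + (1/2)·log₂(1/2)]
  = 0.5000 + 0.5000
  = 1.0000 bits
H(S,T) = -[(1/16)·log₂(1/16) + (1/4)·log₂(1/4) + (3/8)·log₂(3/8) + (1/4)·log₂(1/4) + (1/16)·log₂(1/16)]
  = 0.2500 + 0.5000 + 0.5306 + 0.5000 + 0.2500
  = 2.0306 bits

I(S;T) = H(S) + H(T) - H(S,T)
  = 1.1982 + 1.0000 - 2.0306
  = 0.1676 bits

False. I(S;T) = 0.1676 bits, which is ≤ 0.25 bits.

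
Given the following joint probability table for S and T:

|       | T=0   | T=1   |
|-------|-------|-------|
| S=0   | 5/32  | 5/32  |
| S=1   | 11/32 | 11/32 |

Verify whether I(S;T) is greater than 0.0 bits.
Marginal P(S) (row sums):
  P(S=0) = 5/32 + 5/32 = 5/16
  P(S=1) = 11/32 + 11/32 = 11/16
Marginal P(T) (column sums):
  P(T=0) = 5/32 + 11/32 = 1/2
  P(T=1) = 5/32 + 11/32 = 1/2

H(S) = -[(5/16)·log₂(5/16) + (11/16)·log₂(11/16)]
  = 0.5244 + 0.3716
  = 0.8960 bits
H(T) = -[(1/2)·log₂(1/2) + (1/2)·log₂(1/2)]
  = 0.5000 + 0.5000
  = 1.0000 bits
H(S,T) = -[(5/32)·log₂(5/32) + (5/32)·log₂(5/32) + (11/32)·log₂(11/32) + (11/32)·log₂(11/32)]
  = 0.4184 + 0.4184 + 0.5296 + 0.5296
  = 1.8960 bits

I(S;T) = H(S) + H(T) - H(S,T)
  = 0.8960 + 1.0000 - 1.8960
  = 0.0000 bits

No. I(S;T) = 0.0000 bits, which is ≤ 0.0 bits.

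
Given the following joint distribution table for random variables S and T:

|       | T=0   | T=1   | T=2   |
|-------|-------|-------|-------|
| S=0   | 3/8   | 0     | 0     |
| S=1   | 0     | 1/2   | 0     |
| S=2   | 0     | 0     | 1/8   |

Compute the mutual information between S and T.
Marginal P(S) (row sums):
  P(S=0) = 3/8 + 0 + 0 = 3/8
  P(S=1) = 0 + 1/2 + 0 = 1/2
  P(S=2) = 0 + 0 + 1/8 = 1/8
Marginal P(T) (column sums):
  P(T=0) = 3/8 + 0 + 0 = 3/8
  P(T=1) = 0 + 1/2 + 0 = 1/2
  P(T=2) = 0 + 0 + 1/8 = 1/8

H(S) = -[(3/8)·log₂(3/8) + (1/2)·log₂(1/2) + (1/8)·log₂(1/8)]
  = 0.5306 + 0.5000 + 0.3750
  = 1.4056 bits
H(T) = -[(3/8)·log₂(3/8) + (1/2)·log₂(1/2) + (1/8)·log₂(1/8)]
  = 0.5306 + 0.5000 + 0.3750
  = 1.4056 bits
H(S,T) = -[(3/8)·log₂(3/8) + (1/2)·log₂(1/2) + (1/8)·log₂(1/8)]
  = 0.5306 + 0.5000 + 0.3750
  = 1.4056 bits

I(S;T) = H(S) + H(T) - H(S,T)
  = 1.4056 + 1.4056 - 1.4056
  = 1.4056 bits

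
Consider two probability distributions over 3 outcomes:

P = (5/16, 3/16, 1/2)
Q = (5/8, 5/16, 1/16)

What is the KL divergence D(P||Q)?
D(P||Q) = Σ P(i) log₂(P(i)/Q(i))
  i=0: (5/16) × log₂((5/16)/(5/8)) = (5/16) × log₂(1/2) = -0.3125
  i=1: (3/16) × log₂((3/16)/(5/16)) = (3/16) × log₂(3/5) = -0.1382
  i=2: (1/2) × log₂((1/2)/(1/16)) = (1/2) × log₂(8) = 1.5000
D(P||Q) = -0.3125 - 0.1382 + 1.5000
  = 1.0493 bits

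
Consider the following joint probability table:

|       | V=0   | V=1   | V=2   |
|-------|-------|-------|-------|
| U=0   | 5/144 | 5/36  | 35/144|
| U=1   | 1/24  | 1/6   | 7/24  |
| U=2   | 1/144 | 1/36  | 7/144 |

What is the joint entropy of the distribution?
H(U,V) = -Σ P(U,V) log₂ P(U,V), summed over the non-zero cells:
H(U,V) = -[(5/144)·log₂(5/144) + (5/36)·log₂(5/36) + (35/144)·log₂(35/144) + (1/24)·log₂(1/24) + (1/6)·log₂(1/6) + (7/24)·log₂(7/24) + (1/144)·log₂(1/144) + (1/36)·log₂(1/36) + (7/144)·log₂(7/144)]
  = 0.1683 + 0.3956 + 0.4960 + 0.1910 + 0.4308 + 0.5185 + 0.0498 + 0.1436 + 0.2121
  = 2.6057 bits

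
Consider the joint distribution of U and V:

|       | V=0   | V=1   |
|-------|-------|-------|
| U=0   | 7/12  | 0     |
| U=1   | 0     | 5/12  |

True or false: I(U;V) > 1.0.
Marginal P(U) (row sums):
  P(U=0) = 7/12 + 0 = 7/12
  P(U=1) = 0 + 5/12 = 5/12
Marginal P(V) (column sums):
  P(V=0) = 7/12 + 0 = 7/12
  P(V=1) = 0 + 5/12 = 5/12

H(U) = -[(7/12)·log₂(7/12) + (5/12)·log₂(5/12)]
  = 0.4536 + 0.5263
  = 0.9799 bits
H(V) = -[(7/12)·log₂(7/12) + (5/12)·log₂(5/12)]
  = 0.4536 + 0.5263
  = 0.9799 bits
H(U,V) = -[(7/12)·log₂(7/12) + (5/12)·log₂(5/12)]
  = 0.4536 + 0.5263
  = 0.9799 bits

I(U;V) = H(U) + H(V) - H(U,V)
  = 0.9799 + 0.9799 - 0.9799
  = 0.9799 bits

False. I(U;V) = 0.9799 bits, which is ≤ 1.0 bits.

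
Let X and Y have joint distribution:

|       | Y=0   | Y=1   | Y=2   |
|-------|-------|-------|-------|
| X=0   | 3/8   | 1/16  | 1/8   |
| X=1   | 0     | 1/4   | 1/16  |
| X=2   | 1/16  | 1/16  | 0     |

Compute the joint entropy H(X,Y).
H(X,Y) = -Σ P(X,Y) log₂ P(X,Y), summed over the non-zero cells:
H(X,Y) = -[(3/8)·log₂(3/8) + (1/16)·log₂(1/16) + (1/8)·log₂(1/8) + (1/4)·log₂(1/4) + (1/16)·log₂(1/16) + (1/16)·log₂(1/16) + (1/16)·log₂(1/16)]
  = 0.5306 + 0.2500 + 0.3750 + 0.5000 + 0.2500 + 0.2500 + 0.2500
  = 2.4056 bits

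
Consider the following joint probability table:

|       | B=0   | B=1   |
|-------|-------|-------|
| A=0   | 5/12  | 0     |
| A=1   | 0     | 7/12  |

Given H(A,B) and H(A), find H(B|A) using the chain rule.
From the chain rule: H(A,B) = H(A) + H(B|A)
Therefore: H(B|A) = H(A,B) - H(A)

H(A,B) = -[(5/12)·log₂(5/12) + (7/12)·log₂(7/12)]
  = 0.5263 + 0.4536
  = 0.9799 bits
Marginal P(A) (row sums):
  P(A=0) = 5/12 + 0 = 5/12
  P(A=1) = 0 + 7/12 = 7/12
H(A) = -[(5/12)·log₂(5/12) + (7/12)·log₂(7/12)]
  = 0.5263 + 0.4536
  = 0.9799 bits

H(B|A) = 0.9799 - 0.9799 = 0.0000 bits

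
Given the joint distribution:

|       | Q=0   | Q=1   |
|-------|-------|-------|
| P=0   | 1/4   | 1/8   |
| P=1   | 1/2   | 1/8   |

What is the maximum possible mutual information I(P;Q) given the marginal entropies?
The upper bound on mutual information is I(P;Q) ≤ min(H(P), H(Q)).

Marginal P(P) (row sums):
  P(P=0) = 1/4 + 1/8 = 3/8
  P(P=1) = 1/2 + 1/8 = 5/8
Marginal P(Q) (column sums):
  P(Q=0) = 1/4 + 1/2 = 3/4
  P(Q=1) = 1/8 + 1/8 = 1/4

H(P) = -[(3/8)·log₂(3/8) + (5/8)·log₂(5/8)]
  = 0.5306 + 0.4238
  = 0.9544 bits
H(Q) = -[(3/4)·log₂(3/4) + (1/4)·log₂(1/4)]
  = 0.3113 + 0.5000
  = 0.8113 bits

Maximum possible I(P;Q) = min(0.9544, 0.8113) = 0.8113 bits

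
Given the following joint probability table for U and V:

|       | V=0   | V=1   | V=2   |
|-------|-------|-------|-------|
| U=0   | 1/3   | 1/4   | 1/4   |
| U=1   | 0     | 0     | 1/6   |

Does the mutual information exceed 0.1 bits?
Marginal P(U) (row sums):
  P(U=0) = 1/3 + 1/4 + 1/4 = 5/6
  P(U=1) = 0 + 0 + 1/6 = 1/6
Marginal P(V) (column sums):
  P(V=0) = 1/3 + 0 = 1/3
  P(V=1) = 1/4 + 0 = 1/4
  P(V=2) = 1/4 + 1/6 = 5/12

H(U) = -[(5/6)·log₂(5/6) + (1/6)·log₂(1/6)]
  = 0.2192 + 0.4308
  = 0.6500 bits
H(V) = -[(1/3)·log₂(1/3) + (1/4)·log₂(1/4) + (5/12)·log₂(5/12)]
  = 0.5283 + 0.5000 + 0.5263
  = 1.5546 bits
H(U,V) = -[(1/3)·log₂(1/3) + (1/4)·log₂(1/4) + (1/4)·log₂(1/4) + (1/6)·log₂(1/6)]
  = 0.5283 + 0.5000 + 0.5000 + 0.4308
  = 1.9591 bits

I(U;V) = H(U) + H(V) - H(U,V)
  = 0.6500 + 1.5546 - 1.9591
  = 0.2455 bits

Yes. I(U;V) = 0.2455 bits, which is > 0.1 bits.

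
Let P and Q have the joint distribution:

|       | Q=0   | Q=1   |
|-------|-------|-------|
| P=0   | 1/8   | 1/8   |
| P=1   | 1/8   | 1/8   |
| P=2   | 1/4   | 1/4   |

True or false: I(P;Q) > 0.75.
Marginal P(P) (row sums):
  P(P=0) = 1/8 + 1/8 = 1/4
  P(P=1) = 1/8 + 1/8 = 1/4
  P(P=2) = 1/4 + 1/4 = 1/2
Marginal P(Q) (column sums):
  P(Q=0) = 1/8 + 1/8 + 1/4 = 1/2
  P(Q=1) = 1/8 + 1/8 + 1/4 = 1/2

H(P) = -[(1/4)·log₂(1/4) + (1/4)·log₂(1/4) + (1/2)·log₂(1/2)]
  = 0.5000 + 0.5000 + 0.5000
  = 1.5000 bits
H(Q) = -[(1/2)·log₂(1/2) + (1/2)·log₂(1/2)]
  = 0.5000 + 0.5000
  = 1.0000 bits
H(P,Q) = -[(1/8)·log₂(1/8) + (1/8)·log₂(1/8) + (1/8)·log₂(1/8) + (1/8)·log₂(1/8) + (1/4)·log₂(1/4) + (1/4)·log₂(1/4)]
  = 0.3750 + 0.3750 + 0.3750 + 0.3750 + 0.5000 + 0.5000
  = 2.5000 bits

I(P;Q) = H(P) + H(Q) - H(P,Q)
  = 1.5000 + 1.0000 - 2.5000
  = 0.0000 bits

False. I(P;Q) = 0.0000 bits, which is ≤ 0.75 bits.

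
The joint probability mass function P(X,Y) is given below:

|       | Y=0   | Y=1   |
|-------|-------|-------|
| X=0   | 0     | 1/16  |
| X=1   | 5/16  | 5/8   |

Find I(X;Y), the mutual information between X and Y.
Marginal P(X) (row sums):
  P(X=0) = 0 + 1/16 = 1/16
  P(X=1) = 5/16 + 5/8 = 15/16
Marginal P(Y) (column sums):
  P(Y=0) = 0 + 5/16 = 5/16
  P(Y=1) = 1/16 + 5/8 = 11/16

H(X) = -[(1/16)·log₂(1/16) + (15/16)·log₂(15/16)]
  = 0.2500 + 0.0873
  = 0.3373 bits
H(Y) = -[(5/16)·log₂(5/16) + (11/16)·log₂(11/16)]
  = 0.5244 + 0.3716
  = 0.8960 bits
H(X,Y) = -[(1/16)·log₂(1/16) + (5/16)·log₂(5/16) + (5/8)·log₂(5/8)]
  = 0.2500 + 0.5244 + 0.4238
  = 1.1982 bits

I(X;Y) = H(X) + H(Y) - H(X,Y)
  = 0.3373 + 0.8960 - 1.1982
  = 0.0351 bits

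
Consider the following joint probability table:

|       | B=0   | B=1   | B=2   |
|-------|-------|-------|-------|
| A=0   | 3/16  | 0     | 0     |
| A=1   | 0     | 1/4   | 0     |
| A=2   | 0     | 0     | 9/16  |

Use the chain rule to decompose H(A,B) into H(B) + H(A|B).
By the chain rule: H(A,B) = H(B) + H(A|B)

Marginal P(B) (column sums):
  P(B=0) = 3/16 + 0 + 0 = 3/16
  P(B=1) = 0 + 1/4 + 0 = 1/4
  P(B=2) = 0 + 0 + 9/16 = 9/16
H(B) = -[(3/16)·log₂(3/16) + (1/4)·log₂(1/4) + (9/16)·log₂(9/16)]
  = 0.4528 + 0.5000 + 0.4669
  = 1.4197 bits
H(A|B) = -Σ P(A,B)·log₂ P(A|B), where P(A|B) = P(A,B) / P(B)
  (cells with P(A,B) = 0 contribute 0)
  (A=0,B=0): P(A|B) = (3/16)/(3/16) = 1;  -(3/16)·log₂(1) = 0.0000
  (A=1,B=1): P(A|B) = (1/4)/(1/4) = 1;  -(1/4)·log₂(1) = 0.0000
  (A=2,B=2): P(A|B) = (9/16)/(9/16) = 1;  -(9/16)·log₂(1) = 0.0000
H(A|B) = 0.0000 + 0.0000 + 0.0000
  = 0.0000 bits

H(A,B) = H(B) + H(A|B) = 1.4197 + 0.0000 = 1.4197 bits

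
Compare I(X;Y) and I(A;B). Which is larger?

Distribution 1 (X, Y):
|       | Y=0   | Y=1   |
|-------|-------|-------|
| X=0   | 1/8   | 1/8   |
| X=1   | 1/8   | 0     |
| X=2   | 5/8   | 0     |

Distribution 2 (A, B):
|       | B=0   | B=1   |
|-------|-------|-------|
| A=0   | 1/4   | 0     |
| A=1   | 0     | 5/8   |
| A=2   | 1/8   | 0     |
Distribution 1 (X, Y):
Marginal P(X) (row sums):
  P(X=0) = 1/8 + 1/8 = 1/4
  P(X=1) = 1/8 + 0 = 1/8
  P(X=2) = 5/8 + 0 = 5/8
Marginal P(Y) (column sums):
  P(Y=0) = 1/8 + 1/8 + 5/8 = 7/8
  P(Y=1) = 1/8 + 0 + 0 = 1/8

H(X) = -[(1/4)·log₂(1/4) + (1/8)·log₂(1/8) + (5/8)·log₂(5/8)]
  = 0.5000 + 0.3750 + 0.4238
  = 1.2988 bits
H(Y) = -[(7/8)·log₂(7/8) + (1/8)·log₂(1/8)]
  = 0.1686 + 0.3750
  = 0.5436 bits
H(X,Y) = -[(1/8)·log₂(1/8) + (1/8)·log₂(1/8) + (1/8)·log₂(1/8) + (5/8)·log₂(5/8)]
  = 0.3750 + 0.3750 + 0.3750 + 0.4238
  = 1.5488 bits

I(X;Y) = H(X) + H(Y) - H(X,Y)
  = 1.2988 + 0.5436 - 1.5488
  = 0.2936 bits

Distribution 2 (A, B):
Marginal P(A) (row sums):
  P(A=0) = 1/4 + 0 = 1/4
  P(A=1) = 0 + 5/8 = 5/8
  P(A=2) = 1/8 + 0 = 1/8
Marginal P(B) (column sums):
  P(B=0) = 1/4 + 0 + 1/8 = 3/8
  P(B=1) = 0 + 5/8 + 0 = 5/8

H(A) = -[(1/4)·log₂(1/4) + (5/8)·log₂(5/8) + (1/8)·log₂(1/8)]
  = 0.5000 + 0.4238 + 0.3750
  = 1.2988 bits
H(B) = -[(3/8)·log₂(3/8) + (5/8)·log₂(5/8)]
  = 0.5306 + 0.4238
  = 0.9544 bits
H(A,B) = -[(1/4)·log₂(1/4) + (5/8)·log₂(5/8) + (1/8)·log₂(1/8)]
  = 0.5000 + 0.4238 + 0.3750
  = 1.2988 bits

I(A;B) = H(A) + H(B) - H(A,B)
  = 1.2988 + 0.9544 - 1.2988
  = 0.9544 bits

I(A;B) = 0.9544 bits > I(X;Y) = 0.2936 bits, so (A, B) has the higher mutual information (stronger dependence).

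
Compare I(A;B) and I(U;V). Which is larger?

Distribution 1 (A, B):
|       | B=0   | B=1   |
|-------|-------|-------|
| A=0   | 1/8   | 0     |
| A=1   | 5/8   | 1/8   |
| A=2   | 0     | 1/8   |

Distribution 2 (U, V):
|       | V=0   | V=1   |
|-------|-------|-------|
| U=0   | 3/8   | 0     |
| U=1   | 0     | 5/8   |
Distribution 1 (A, B):
Marginal P(A) (row sums):
  P(A=0) = 1/8 + 0 = 1/8
  P(A=1) = 5/8 + 1/8 = 3/4
  P(A=2) = 0 + 1/8 = 1/8
Marginal P(B) (column sums):
  P(B=0) = 1/8 + 5/8 + 0 = 3/4
  P(B=1) = 0 + 1/8 + 1/8 = 1/4

H(A) = -[(1/8)·log₂(1/8) + (3/4)·log₂(3/4) + (1/8)·log₂(1/8)]
  = 0.3750 + 0.3113 + 0.3750
  = 1.0613 bits
H(B) = -[(3/4)·log₂(3/4) + (1/4)·log₂(1/4)]
  = 0.3113 + 0.5000
  = 0.8113 bits
H(A,B) = -[(1/8)·log₂(1/8) + (5/8)·log₂(5/8) + (1/8)·log₂(1/8) + (1/8)·log₂(1/8)]
  = 0.3750 + 0.4238 + 0.3750 + 0.3750
  = 1.5488 bits

I(A;B) = H(A) + H(B) - H(A,B)
  = 1.0613 + 0.8113 - 1.5488
  = 0.3238 bits

Distribution 2 (U, V):
Marginal P(U) (row sums):
  P(U=0) = 3/8 + 0 = 3/8
  P(U=1) = 0 + 5/8 = 5/8
Marginal P(V) (column sums):
  P(V=0) = 3/8 + 0 = 3/8
  P(V=1) = 0 + 5/8 = 5/8

H(U) = -[(3/8)·log₂(3/8) + (5/8)·log₂(5/8)]
  = 0.5306 + 0.4238
  = 0.9544 bits
H(V) = -[(3/8)·log₂(3/8) + (5/8)·log₂(5/8)]
  = 0.5306 + 0.4238
  = 0.9544 bits
H(U,V) = -[(3/8)·log₂(3/8) + (5/8)·log₂(5/8)]
  = 0.5306 + 0.4238
  = 0.9544 bits

I(U;V) = H(U) + H(V) - H(U,V)
  = 0.9544 + 0.9544 - 0.9544
  = 0.9544 bits

I(U;V) = 0.9544 bits > I(A;B) = 0.3238 bits, so (U, V) has the higher mutual information (stronger dependence).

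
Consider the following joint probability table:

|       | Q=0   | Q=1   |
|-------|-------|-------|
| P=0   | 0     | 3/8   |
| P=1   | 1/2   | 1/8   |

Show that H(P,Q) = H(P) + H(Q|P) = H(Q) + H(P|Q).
Marginal P(P) (row sums):
  P(P=0) = 0 + 3/8 = 3/8
  P(P=1) = 1/2 + 1/8 = 5/8
Marginal P(Q) (column sums):
  P(Q=0) = 0 + 1/2 = 1/2
  P(Q=1) = 3/8 + 1/8 = 1/2

Decomposition 1: H(P) + H(Q|P)
H(P) = -[(3/8)·log₂(3/8) + (5/8)·log₂(5/8)]
  = 0.5306 + 0.4238
  = 0.9544 bits
H(Q|P) = -Σ P(P,Q)·log₂ P(Q|P), where P(Q|P) = P(P,Q) / P(P)
  (cells with P(P,Q) = 0 contribute 0)
  (P=0,Q=1): P(Q|P) = (3/8)/(3/8) = 1;  -(3/8)·log₂(1) = 0.0000
  (P=1,Q=0): P(Q|P) = (1/2)/(5/8) = 4/5;  -(1/2)·log₂(4/5) = 0.1610
  (P=1,Q=1): P(Q|P) = (1/8)/(5/8) = 1/5;  -(1/8)·log₂(1/5) = 0.2902
H(Q|P) = 0.0000 + 0.1610 + 0.2902
  = 0.4512 bits
H(P) + H(Q|P) = 0.9544 + 0.4512 = 1.4056 bits

Decomposition 2: H(Q) + H(P|Q)
H(Q) = -[(1/2)·log₂(1/2) + (1/2)·log₂(1/2)]
  = 0.5000 + 0.5000
  = 1.0000 bits
H(P|Q) = -Σ P(P,Q)·log₂ P(P|Q), where P(P|Q) = P(P,Q) / P(Q)
  (cells with P(P,Q) = 0 contribute 0)
  (P=0,Q=1): P(P|Q) = (3/8)/(1/2) = 3/4;  -(3/8)·log₂(3/4) = 0.1556
  (P=1,Q=0): P(P|Q) = (1/2)/(1/2) = 1;  -(1/2)·log₂(1) = 0.0000
  (P=1,Q=1): P(P|Q) = (1/8)/(1/2) = 1/4;  -(1/8)·log₂(1/4) = 0.2500
H(P|Q) = 0.1556 + 0.0000 + 0.2500
  = 0.4056 bits
H(Q) + H(P|Q) = 1.0000 + 0.4056 = 1.4056 bits

Direct computation of the joint entropy:
H(P,Q) = -[(3/8)·log₂(3/8) + (1/2)·log₂(1/2) + (1/8)·log₂(1/8)]
  = 0.5306 + 0.5000 + 0.3750
  = 1.4056 bits

All three agree: H(P,Q) = 1.4056 bits ✓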